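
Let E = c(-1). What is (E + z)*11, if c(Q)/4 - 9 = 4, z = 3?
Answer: 605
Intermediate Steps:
c(Q) = 52 (c(Q) = 36 + 4*4 = 36 + 16 = 52)
E = 52
(E + z)*11 = (52 + 3)*11 = 55*11 = 605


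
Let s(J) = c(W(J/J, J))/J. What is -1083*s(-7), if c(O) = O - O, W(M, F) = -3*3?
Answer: 0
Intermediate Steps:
W(M, F) = -9
c(O) = 0
s(J) = 0 (s(J) = 0/J = 0)
-1083*s(-7) = -1083*0 = 0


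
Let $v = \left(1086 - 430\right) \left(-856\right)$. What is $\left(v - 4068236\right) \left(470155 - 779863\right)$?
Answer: $1433877426576$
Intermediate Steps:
$v = -561536$ ($v = 656 \left(-856\right) = -561536$)
$\left(v - 4068236\right) \left(470155 - 779863\right) = \left(-561536 - 4068236\right) \left(470155 - 779863\right) = \left(-4629772\right) \left(-309708\right) = 1433877426576$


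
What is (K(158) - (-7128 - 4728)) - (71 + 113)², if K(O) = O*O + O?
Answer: 3122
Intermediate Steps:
K(O) = O + O² (K(O) = O² + O = O + O²)
(K(158) - (-7128 - 4728)) - (71 + 113)² = (158*(1 + 158) - (-7128 - 4728)) - (71 + 113)² = (158*159 - 1*(-11856)) - 1*184² = (25122 + 11856) - 1*33856 = 36978 - 33856 = 3122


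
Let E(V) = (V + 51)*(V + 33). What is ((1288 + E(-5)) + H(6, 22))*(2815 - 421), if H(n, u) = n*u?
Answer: 6482952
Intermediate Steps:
E(V) = (33 + V)*(51 + V) (E(V) = (51 + V)*(33 + V) = (33 + V)*(51 + V))
((1288 + E(-5)) + H(6, 22))*(2815 - 421) = ((1288 + (1683 + (-5)**2 + 84*(-5))) + 6*22)*(2815 - 421) = ((1288 + (1683 + 25 - 420)) + 132)*2394 = ((1288 + 1288) + 132)*2394 = (2576 + 132)*2394 = 2708*2394 = 6482952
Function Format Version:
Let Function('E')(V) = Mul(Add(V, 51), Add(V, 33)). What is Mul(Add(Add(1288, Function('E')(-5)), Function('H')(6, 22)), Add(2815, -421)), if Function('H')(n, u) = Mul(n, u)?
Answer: 6482952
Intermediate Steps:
Function('E')(V) = Mul(Add(33, V), Add(51, V)) (Function('E')(V) = Mul(Add(51, V), Add(33, V)) = Mul(Add(33, V), Add(51, V)))
Mul(Add(Add(1288, Function('E')(-5)), Function('H')(6, 22)), Add(2815, -421)) = Mul(Add(Add(1288, Add(1683, Pow(-5, 2), Mul(84, -5))), Mul(6, 22)), Add(2815, -421)) = Mul(Add(Add(1288, Add(1683, 25, -420)), 132), 2394) = Mul(Add(Add(1288, 1288), 132), 2394) = Mul(Add(2576, 132), 2394) = Mul(2708, 2394) = 6482952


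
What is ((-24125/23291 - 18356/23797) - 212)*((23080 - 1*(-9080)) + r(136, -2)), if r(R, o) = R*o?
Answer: -3778852004300560/554255927 ≈ -6.8179e+6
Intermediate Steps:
((-24125/23291 - 18356/23797) - 212)*((23080 - 1*(-9080)) + r(136, -2)) = ((-24125/23291 - 18356/23797) - 212)*((23080 - 1*(-9080)) + 136*(-2)) = ((-24125*1/23291 - 18356*1/23797) - 212)*((23080 + 9080) - 272) = ((-24125/23291 - 18356/23797) - 212)*(32160 - 272) = (-1001632221/554255927 - 212)*31888 = -118503888745/554255927*31888 = -3778852004300560/554255927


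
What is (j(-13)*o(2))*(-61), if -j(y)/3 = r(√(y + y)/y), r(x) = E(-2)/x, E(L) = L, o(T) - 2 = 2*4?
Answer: -1830*I*√26 ≈ -9331.2*I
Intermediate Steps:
o(T) = 10 (o(T) = 2 + 2*4 = 2 + 8 = 10)
r(x) = -2/x
j(y) = 3*√2*√y (j(y) = -(-6)/(√(y + y)/y) = -(-6)/(√(2*y)/y) = -(-6)/((√2*√y)/y) = -(-6)/(√2/√y) = -(-6)*√2*√y/2 = -(-3)*√2*√y = 3*√2*√y)
(j(-13)*o(2))*(-61) = ((3*√2*√(-13))*10)*(-61) = ((3*√2*(I*√13))*10)*(-61) = ((3*I*√26)*10)*(-61) = (30*I*√26)*(-61) = -1830*I*√26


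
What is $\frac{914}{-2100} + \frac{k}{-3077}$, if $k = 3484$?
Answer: $- \frac{5064389}{3230850} \approx -1.5675$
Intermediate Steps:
$\frac{914}{-2100} + \frac{k}{-3077} = \frac{914}{-2100} + \frac{3484}{-3077} = 914 \left(- \frac{1}{2100}\right) + 3484 \left(- \frac{1}{3077}\right) = - \frac{457}{1050} - \frac{3484}{3077} = - \frac{5064389}{3230850}$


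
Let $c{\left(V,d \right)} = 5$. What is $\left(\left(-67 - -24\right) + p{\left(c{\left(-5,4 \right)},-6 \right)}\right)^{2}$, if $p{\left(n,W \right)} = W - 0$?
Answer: $2401$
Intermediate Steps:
$p{\left(n,W \right)} = W$ ($p{\left(n,W \right)} = W + 0 = W$)
$\left(\left(-67 - -24\right) + p{\left(c{\left(-5,4 \right)},-6 \right)}\right)^{2} = \left(\left(-67 - -24\right) - 6\right)^{2} = \left(\left(-67 + 24\right) - 6\right)^{2} = \left(-43 - 6\right)^{2} = \left(-49\right)^{2} = 2401$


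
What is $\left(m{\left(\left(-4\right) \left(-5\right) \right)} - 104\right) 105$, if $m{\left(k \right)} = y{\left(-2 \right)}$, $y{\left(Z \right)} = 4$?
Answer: $-10500$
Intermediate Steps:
$m{\left(k \right)} = 4$
$\left(m{\left(\left(-4\right) \left(-5\right) \right)} - 104\right) 105 = \left(4 - 104\right) 105 = \left(-100\right) 105 = -10500$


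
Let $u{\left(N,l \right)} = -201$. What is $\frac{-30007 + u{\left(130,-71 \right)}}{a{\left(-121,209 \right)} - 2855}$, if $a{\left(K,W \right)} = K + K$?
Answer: $\frac{30208}{3097} \approx 9.754$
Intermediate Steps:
$a{\left(K,W \right)} = 2 K$
$\frac{-30007 + u{\left(130,-71 \right)}}{a{\left(-121,209 \right)} - 2855} = \frac{-30007 - 201}{2 \left(-121\right) - 2855} = - \frac{30208}{-242 - 2855} = - \frac{30208}{-3097} = \left(-30208\right) \left(- \frac{1}{3097}\right) = \frac{30208}{3097}$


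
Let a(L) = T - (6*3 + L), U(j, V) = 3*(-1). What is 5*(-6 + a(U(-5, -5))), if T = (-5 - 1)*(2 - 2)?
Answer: -105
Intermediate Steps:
U(j, V) = -3
T = 0 (T = -6*0 = 0)
a(L) = -18 - L (a(L) = 0 - (6*3 + L) = 0 - (18 + L) = 0 + (-18 - L) = -18 - L)
5*(-6 + a(U(-5, -5))) = 5*(-6 + (-18 - 1*(-3))) = 5*(-6 + (-18 + 3)) = 5*(-6 - 15) = 5*(-21) = -105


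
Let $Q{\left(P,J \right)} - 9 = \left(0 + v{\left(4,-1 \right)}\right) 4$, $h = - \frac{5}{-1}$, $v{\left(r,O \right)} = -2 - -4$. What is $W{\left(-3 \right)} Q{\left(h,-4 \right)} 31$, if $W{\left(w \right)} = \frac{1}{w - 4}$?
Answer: $- \frac{527}{7} \approx -75.286$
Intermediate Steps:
$v{\left(r,O \right)} = 2$ ($v{\left(r,O \right)} = -2 + 4 = 2$)
$h = 5$ ($h = \left(-5\right) \left(-1\right) = 5$)
$Q{\left(P,J \right)} = 17$ ($Q{\left(P,J \right)} = 9 + \left(0 + 2\right) 4 = 9 + 2 \cdot 4 = 9 + 8 = 17$)
$W{\left(w \right)} = \frac{1}{-4 + w}$
$W{\left(-3 \right)} Q{\left(h,-4 \right)} 31 = \frac{1}{-4 - 3} \cdot 17 \cdot 31 = \frac{1}{-7} \cdot 17 \cdot 31 = \left(- \frac{1}{7}\right) 17 \cdot 31 = \left(- \frac{17}{7}\right) 31 = - \frac{527}{7}$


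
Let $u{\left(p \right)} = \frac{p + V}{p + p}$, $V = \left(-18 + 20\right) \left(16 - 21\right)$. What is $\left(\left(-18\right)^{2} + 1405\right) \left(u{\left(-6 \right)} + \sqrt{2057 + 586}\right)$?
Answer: $\frac{6916}{3} + 1729 \sqrt{2643} \approx 91193.0$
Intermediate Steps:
$V = -10$ ($V = 2 \left(-5\right) = -10$)
$u{\left(p \right)} = \frac{-10 + p}{2 p}$ ($u{\left(p \right)} = \frac{p - 10}{p + p} = \frac{-10 + p}{2 p}$)
$\left(\left(-18\right)^{2} + 1405\right) \left(u{\left(-6 \right)} + \sqrt{2057 + 586}\right) = \left(\left(-18\right)^{2} + 1405\right) \left(\frac{-10 - 6}{2 \left(-6\right)} + \sqrt{2057 + 586}\right) = \left(324 + 1405\right) \left(\frac{1}{2} \left(- \frac{1}{6}\right) \left(-16\right) + \sqrt{2643}\right) = 1729 \left(\frac{4}{3} + \sqrt{2643}\right) = \frac{6916}{3} + 1729 \sqrt{2643}$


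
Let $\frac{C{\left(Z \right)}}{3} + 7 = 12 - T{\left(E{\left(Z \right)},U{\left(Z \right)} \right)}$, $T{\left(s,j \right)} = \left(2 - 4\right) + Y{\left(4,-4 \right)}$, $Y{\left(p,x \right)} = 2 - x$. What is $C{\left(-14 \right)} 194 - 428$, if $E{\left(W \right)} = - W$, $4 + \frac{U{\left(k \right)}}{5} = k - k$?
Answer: $154$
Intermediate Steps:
$U{\left(k \right)} = -20$ ($U{\left(k \right)} = -20 + 5 \left(k - k\right) = -20 + 5 \cdot 0 = -20 + 0 = -20$)
$T{\left(s,j \right)} = 4$ ($T{\left(s,j \right)} = \left(2 - 4\right) + \left(2 - -4\right) = -2 + \left(2 + 4\right) = -2 + 6 = 4$)
$C{\left(Z \right)} = 3$ ($C{\left(Z \right)} = -21 + 3 \left(12 - 4\right) = -21 + 3 \cdot 8 = -21 + 24 = 3$)
$C{\left(-14 \right)} 194 - 428 = 3 \cdot 194 - 428 = 582 - 428 = 154$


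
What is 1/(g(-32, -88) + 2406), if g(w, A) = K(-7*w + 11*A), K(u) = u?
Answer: 1/1662 ≈ 0.00060168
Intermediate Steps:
g(w, A) = -7*w + 11*A
1/(g(-32, -88) + 2406) = 1/((-7*(-32) + 11*(-88)) + 2406) = 1/((224 - 968) + 2406) = 1/(-744 + 2406) = 1/1662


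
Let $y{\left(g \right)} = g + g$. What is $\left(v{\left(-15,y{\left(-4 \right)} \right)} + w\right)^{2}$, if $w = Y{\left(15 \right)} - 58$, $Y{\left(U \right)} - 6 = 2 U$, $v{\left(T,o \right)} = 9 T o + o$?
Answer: $1102500$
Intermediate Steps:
$y{\left(g \right)} = 2 g$
$v{\left(T,o \right)} = o + 9 T o$ ($v{\left(T,o \right)} = 9 T o + o = o + 9 T o$)
$Y{\left(U \right)} = 6 + 2 U$
$w = -22$ ($w = \left(6 + 2 \cdot 15\right) - 58 = \left(6 + 30\right) - 58 = 36 - 58 = -22$)
$\left(v{\left(-15,y{\left(-4 \right)} \right)} + w\right)^{2} = \left(2 \left(-4\right) \left(1 + 9 \left(-15\right)\right) - 22\right)^{2} = \left(- 8 \left(1 - 135\right) - 22\right)^{2} = \left(\left(-8\right) \left(-134\right) - 22\right)^{2} = \left(1072 - 22\right)^{2} = 1050^{2} = 1102500$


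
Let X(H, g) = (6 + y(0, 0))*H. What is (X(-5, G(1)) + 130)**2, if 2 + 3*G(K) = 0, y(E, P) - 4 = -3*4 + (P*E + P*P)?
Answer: 19600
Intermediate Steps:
y(E, P) = -8 + P**2 + E*P (y(E, P) = 4 + (-3*4 + (P*E + P*P)) = 4 + (-12 + (E*P + P**2)) = 4 + (-12 + (P**2 + E*P)) = 4 + (-12 + P**2 + E*P) = -8 + P**2 + E*P)
G(K) = -2/3 (G(K) = -2/3 + (1/3)*0 = -2/3 + 0 = -2/3)
X(H, g) = -2*H (X(H, g) = (6 + (-8 + 0**2 + 0*0))*H = (6 + (-8 + 0 + 0))*H = (6 - 8)*H = -2*H)
(X(-5, G(1)) + 130)**2 = (-2*(-5) + 130)**2 = (10 + 130)**2 = 140**2 = 19600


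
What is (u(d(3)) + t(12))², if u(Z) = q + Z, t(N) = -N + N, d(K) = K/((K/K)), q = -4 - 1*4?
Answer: 25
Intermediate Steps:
q = -8 (q = -4 - 4 = -8)
d(K) = K (d(K) = K/1 = K*1 = K)
t(N) = 0
u(Z) = -8 + Z
(u(d(3)) + t(12))² = ((-8 + 3) + 0)² = (-5 + 0)² = (-5)² = 25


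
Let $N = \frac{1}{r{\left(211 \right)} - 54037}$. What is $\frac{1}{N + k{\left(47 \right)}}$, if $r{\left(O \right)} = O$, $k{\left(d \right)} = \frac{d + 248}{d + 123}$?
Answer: $\frac{457521}{793925} \approx 0.57628$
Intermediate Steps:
$k{\left(d \right)} = \frac{248 + d}{123 + d}$
$N = - \frac{1}{53826}$ ($N = \frac{1}{211 - 54037} = \frac{1}{-53826} = - \frac{1}{53826} \approx -1.8578 \cdot 10^{-5}$)
$\frac{1}{N + k{\left(47 \right)}} = \frac{1}{- \frac{1}{53826} + \frac{248 + 47}{123 + 47}} = \frac{1}{- \frac{1}{53826} + \frac{1}{170} \cdot 295} = \frac{1}{- \frac{1}{53826} + \frac{59}{34}} = \frac{1}{\frac{793925}{457521}} = \frac{457521}{793925}$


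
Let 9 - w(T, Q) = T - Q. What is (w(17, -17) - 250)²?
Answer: 75625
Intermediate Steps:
w(T, Q) = 9 + Q - T (w(T, Q) = 9 - (T - Q) = 9 + (Q - T) = 9 + Q - T)
(w(17, -17) - 250)² = ((9 - 17 - 1*17) - 250)² = ((9 - 17 - 17) - 250)² = (-25 - 250)² = (-275)² = 75625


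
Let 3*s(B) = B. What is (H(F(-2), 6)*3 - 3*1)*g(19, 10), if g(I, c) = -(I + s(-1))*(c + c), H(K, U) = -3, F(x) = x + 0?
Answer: 4480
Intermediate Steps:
s(B) = B/3
F(x) = x
g(I, c) = -2*c*(-1/3 + I) (g(I, c) = -(I + (1/3)*(-1))*(c + c) = -(I - 1/3)*2*c = -(-1/3 + I)*2*c = -2*c*(-1/3 + I))
(H(F(-2), 6)*3 - 3*1)*g(19, 10) = (-3*3 - 3*1)*((2/3)*10*(1 - 3*19)) = (-9 - 3)*((2/3)*10*(1 - 57)) = -8*10*(-56) = -12*(-1120/3) = 4480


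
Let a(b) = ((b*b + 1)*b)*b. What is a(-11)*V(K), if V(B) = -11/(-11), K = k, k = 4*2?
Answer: 14762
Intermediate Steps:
k = 8
K = 8
a(b) = b²*(1 + b²) (a(b) = ((b² + 1)*b)*b = ((1 + b²)*b)*b = (b*(1 + b²))*b = b²*(1 + b²))
V(B) = 1 (V(B) = -11*(-1/11) = 1)
a(-11)*V(K) = ((-11)² + (-11)⁴)*1 = (121 + 14641)*1 = 14762*1 = 14762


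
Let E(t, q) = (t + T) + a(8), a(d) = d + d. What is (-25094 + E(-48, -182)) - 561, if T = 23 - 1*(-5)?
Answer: -25659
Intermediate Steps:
T = 28 (T = 23 + 5 = 28)
a(d) = 2*d
E(t, q) = 44 + t (E(t, q) = (t + 28) + 2*8 = (28 + t) + 16 = 44 + t)
(-25094 + E(-48, -182)) - 561 = (-25094 + (44 - 48)) - 561 = (-25094 - 4) - 561 = -25098 - 561 = -25659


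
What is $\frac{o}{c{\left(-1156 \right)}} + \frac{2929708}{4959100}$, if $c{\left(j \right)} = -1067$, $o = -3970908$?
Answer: $\frac{4923813965309}{1322839925} \approx 3722.2$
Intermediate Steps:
$\frac{o}{c{\left(-1156 \right)}} + \frac{2929708}{4959100} = - \frac{3970908}{-1067} + \frac{2929708}{4959100} = \left(-3970908\right) \left(- \frac{1}{1067}\right) + 2929708 \cdot \frac{1}{4959100} = \frac{3970908}{1067} + \frac{732427}{1239775} = \frac{4923813965309}{1322839925}$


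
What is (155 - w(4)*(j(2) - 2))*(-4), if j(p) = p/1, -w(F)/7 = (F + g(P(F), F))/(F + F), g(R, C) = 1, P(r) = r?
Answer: -620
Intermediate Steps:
w(F) = -7*(1 + F)/(2*F) (w(F) = -7*(F + 1)/(F + F) = -7*(1 + F)/(2*F))
j(p) = p (j(p) = p*1 = p)
(155 - w(4)*(j(2) - 2))*(-4) = (155 - (7/2)*(-1 - 1*4)/4*(2 - 2))*(-4) = (155 - (7/2)*(¼)*(-1 - 4)*0)*(-4) = (155 - (7/2)*(¼)*(-5)*0)*(-4) = (155 - (-35)*0/8)*(-4) = (155 - 1*0)*(-4) = (155 + 0)*(-4) = 155*(-4) = -620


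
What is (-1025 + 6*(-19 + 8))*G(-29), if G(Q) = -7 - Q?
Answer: -24002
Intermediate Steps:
(-1025 + 6*(-19 + 8))*G(-29) = (-1025 + 6*(-19 + 8))*(-7 - 1*(-29)) = (-1025 + 6*(-11))*(-7 + 29) = (-1025 - 66)*22 = -1091*22 = -24002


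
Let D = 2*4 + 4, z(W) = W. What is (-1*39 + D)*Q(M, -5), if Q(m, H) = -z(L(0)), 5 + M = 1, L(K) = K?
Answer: 0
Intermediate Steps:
M = -4 (M = -5 + 1 = -4)
D = 12 (D = 8 + 4 = 12)
Q(m, H) = 0 (Q(m, H) = -1*0 = 0)
(-1*39 + D)*Q(M, -5) = (-1*39 + 12)*0 = (-39 + 12)*0 = -27*0 = 0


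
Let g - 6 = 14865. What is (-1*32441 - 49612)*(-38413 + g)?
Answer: 1931691726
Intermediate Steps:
g = 14871 (g = 6 + 14865 = 14871)
(-1*32441 - 49612)*(-38413 + g) = (-1*32441 - 49612)*(-38413 + 14871) = (-32441 - 49612)*(-23542) = -82053*(-23542) = 1931691726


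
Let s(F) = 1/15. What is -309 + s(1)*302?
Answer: -4333/15 ≈ -288.87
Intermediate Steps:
s(F) = 1/15
-309 + s(1)*302 = -309 + (1/15)*302 = -309 + 302/15 = -4333/15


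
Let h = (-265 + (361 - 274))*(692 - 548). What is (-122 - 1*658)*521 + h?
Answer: -432012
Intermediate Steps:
h = -25632 (h = (-265 + 87)*144 = -178*144 = -25632)
(-122 - 1*658)*521 + h = (-122 - 1*658)*521 - 25632 = (-122 - 658)*521 - 25632 = -780*521 - 25632 = -406380 - 25632 = -432012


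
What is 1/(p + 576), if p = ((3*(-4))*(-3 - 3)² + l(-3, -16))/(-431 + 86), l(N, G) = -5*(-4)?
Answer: 345/199132 ≈ 0.0017325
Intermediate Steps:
l(N, G) = 20
p = 412/345 (p = ((3*(-4))*(-3 - 3)² + 20)/(-431 + 86) = (-12*(-6)² + 20)/(-345) = (-12*36 + 20)*(-1/345) = (-432 + 20)*(-1/345) = -412*(-1/345) = 412/345 ≈ 1.1942)
1/(p + 576) = 1/(412/345 + 576) = 1/(199132/345) = 345/199132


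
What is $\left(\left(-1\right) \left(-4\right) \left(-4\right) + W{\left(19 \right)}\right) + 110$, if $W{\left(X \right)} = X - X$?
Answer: $94$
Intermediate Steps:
$W{\left(X \right)} = 0$
$\left(\left(-1\right) \left(-4\right) \left(-4\right) + W{\left(19 \right)}\right) + 110 = \left(\left(-1\right) \left(-4\right) \left(-4\right) + 0\right) + 110 = \left(4 \left(-4\right) + 0\right) + 110 = \left(-16 + 0\right) + 110 = -16 + 110 = 94$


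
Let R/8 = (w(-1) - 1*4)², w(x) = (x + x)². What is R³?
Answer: 0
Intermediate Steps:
w(x) = 4*x² (w(x) = (2*x)² = 4*x²)
R = 0 (R = 8*(4*(-1)² - 1*4)² = 8*(4*1 - 4)² = 8*(4 - 4)² = 8*0² = 8*0 = 0)
R³ = 0³ = 0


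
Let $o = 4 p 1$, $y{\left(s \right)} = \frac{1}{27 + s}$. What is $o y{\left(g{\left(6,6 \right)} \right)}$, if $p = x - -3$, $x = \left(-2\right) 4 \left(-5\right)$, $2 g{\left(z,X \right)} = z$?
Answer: $\frac{86}{15} \approx 5.7333$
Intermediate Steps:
$g{\left(z,X \right)} = \frac{z}{2}$
$x = 40$ ($x = \left(-8\right) \left(-5\right) = 40$)
$p = 43$ ($p = 40 - -3 = 40 + 3 = 43$)
$o = 172$ ($o = 4 \cdot 43 \cdot 1 = 172 \cdot 1 = 172$)
$o y{\left(g{\left(6,6 \right)} \right)} = \frac{172}{27 + \frac{1}{2} \cdot 6} = \frac{172}{27 + 3} = \frac{172}{30} = 172 \cdot \frac{1}{30} = \frac{86}{15}$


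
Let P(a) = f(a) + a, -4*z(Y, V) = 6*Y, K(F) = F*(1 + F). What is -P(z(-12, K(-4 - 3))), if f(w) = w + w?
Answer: -54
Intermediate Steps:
f(w) = 2*w
z(Y, V) = -3*Y/2
P(a) = 3*a (P(a) = 2*a + a = 3*a)
-P(z(-12, K(-4 - 3))) = -3*(-3/2*(-12)) = -3*18 = -1*54 = -54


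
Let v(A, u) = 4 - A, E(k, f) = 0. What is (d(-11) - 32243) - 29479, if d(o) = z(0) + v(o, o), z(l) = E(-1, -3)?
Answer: -61707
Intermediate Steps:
z(l) = 0
d(o) = 4 - o (d(o) = 0 + (4 - o) = 4 - o)
(d(-11) - 32243) - 29479 = ((4 - 1*(-11)) - 32243) - 29479 = ((4 + 11) - 32243) - 29479 = (15 - 32243) - 29479 = -32228 - 29479 = -61707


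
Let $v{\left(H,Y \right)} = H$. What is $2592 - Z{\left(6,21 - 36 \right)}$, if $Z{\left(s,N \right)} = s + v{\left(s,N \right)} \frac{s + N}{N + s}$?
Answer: $2580$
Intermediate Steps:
$Z{\left(s,N \right)} = 2 s$ ($Z{\left(s,N \right)} = s + s \frac{s + N}{N + s} = s + s \frac{N + s}{N + s} = s + s 1 = s + s = 2 s$)
$2592 - Z{\left(6,21 - 36 \right)} = 2592 - 2 \cdot 6 = 2592 - 12 = 2580$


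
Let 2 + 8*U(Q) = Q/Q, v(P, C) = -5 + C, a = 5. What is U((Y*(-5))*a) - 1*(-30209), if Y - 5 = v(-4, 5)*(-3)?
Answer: 241671/8 ≈ 30209.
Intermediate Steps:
Y = 5 (Y = 5 + (-5 + 5)*(-3) = 5 + 0*(-3) = 5 + 0 = 5)
U(Q) = -1/8 (U(Q) = -1/4 + (Q/Q)/8 = -1/4 + (1/8)*1 = -1/4 + 1/8 = -1/8)
U((Y*(-5))*a) - 1*(-30209) = -1/8 - 1*(-30209) = -1/8 + 30209 = 241671/8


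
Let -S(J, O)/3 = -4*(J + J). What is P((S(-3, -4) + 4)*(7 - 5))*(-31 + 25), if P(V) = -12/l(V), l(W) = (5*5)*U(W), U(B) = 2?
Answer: 36/25 ≈ 1.4400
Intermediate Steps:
S(J, O) = 24*J (S(J, O) = -(-12)*(J + J) = -(-12)*2*J = -(-24)*J = 24*J)
l(W) = 50 (l(W) = (5*5)*2 = 25*2 = 50)
P(V) = -6/25 (P(V) = -12/50 = -12*1/50 = -6/25)
P((S(-3, -4) + 4)*(7 - 5))*(-31 + 25) = -6*(-31 + 25)/25 = -6/25*(-6) = 36/25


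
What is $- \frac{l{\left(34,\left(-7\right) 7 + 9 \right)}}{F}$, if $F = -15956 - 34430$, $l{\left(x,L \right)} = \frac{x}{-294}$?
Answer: $- \frac{17}{7406742} \approx -2.2952 \cdot 10^{-6}$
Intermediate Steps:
$l{\left(x,L \right)} = - \frac{x}{294}$ ($l{\left(x,L \right)} = x \left(- \frac{1}{294}\right) = - \frac{x}{294}$)
$F = -50386$
$- \frac{l{\left(34,\left(-7\right) 7 + 9 \right)}}{F} = - \frac{\left(- \frac{1}{294}\right) 34}{-50386} = - \frac{\left(-17\right) \left(-1\right)}{147 \cdot 50386} = \left(-1\right) \frac{17}{7406742} = - \frac{17}{7406742}$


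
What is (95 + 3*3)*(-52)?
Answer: -5408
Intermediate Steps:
(95 + 3*3)*(-52) = (95 + 9)*(-52) = 104*(-52) = -5408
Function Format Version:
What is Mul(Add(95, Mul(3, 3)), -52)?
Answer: -5408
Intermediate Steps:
Mul(Add(95, Mul(3, 3)), -52) = Mul(Add(95, 9), -52) = Mul(104, -52) = -5408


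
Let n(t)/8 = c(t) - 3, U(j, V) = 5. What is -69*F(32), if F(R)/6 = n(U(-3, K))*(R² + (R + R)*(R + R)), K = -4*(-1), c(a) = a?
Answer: -33914880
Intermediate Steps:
K = 4
n(t) = -24 + 8*t (n(t) = 8*(t - 3) = 8*(-3 + t) = -24 + 8*t)
F(R) = 480*R² (F(R) = 6*((-24 + 8*5)*(R² + (R + R)*(R + R))) = 6*((-24 + 40)*(R² + (2*R)*(2*R))) = 6*(16*(R² + 4*R²)) = 6*(16*(5*R²)) = 6*(80*R²) = 480*R²)
-69*F(32) = -33120*32² = -33120*1024 = -69*491520 = -33914880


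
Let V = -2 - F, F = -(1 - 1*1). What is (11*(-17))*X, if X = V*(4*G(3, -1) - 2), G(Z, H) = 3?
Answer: 3740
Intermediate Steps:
F = 0 (F = -(1 - 1) = -1*0 = 0)
V = -2 (V = -2 - 1*0 = -2 + 0 = -2)
X = -20 (X = -2*(4*3 - 2) = -2*(12 - 2) = -2*10 = -20)
(11*(-17))*X = (11*(-17))*(-20) = -187*(-20) = 3740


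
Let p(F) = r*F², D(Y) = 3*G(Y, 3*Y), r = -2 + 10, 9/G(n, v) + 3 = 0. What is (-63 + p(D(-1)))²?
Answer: 342225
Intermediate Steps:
G(n, v) = -3 (G(n, v) = 9/(-3 + 0) = 9/(-3) = 9*(-⅓) = -3)
r = 8
D(Y) = -9 (D(Y) = 3*(-3) = -9)
p(F) = 8*F²
(-63 + p(D(-1)))² = (-63 + 8*(-9)²)² = (-63 + 8*81)² = (-63 + 648)² = 585² = 342225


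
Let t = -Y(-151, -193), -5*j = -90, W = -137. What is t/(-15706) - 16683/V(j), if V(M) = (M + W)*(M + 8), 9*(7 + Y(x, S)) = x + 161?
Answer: 589511200/109337319 ≈ 5.3917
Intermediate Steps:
Y(x, S) = 98/9 + x/9 (Y(x, S) = -7 + (x + 161)/9 = -7 + (161 + x)/9 = -7 + (161/9 + x/9) = 98/9 + x/9)
j = 18 (j = -1/5*(-90) = 18)
V(M) = (-137 + M)*(8 + M) (V(M) = (M - 137)*(M + 8) = (-137 + M)*(8 + M))
t = 53/9 (t = -(98/9 + (1/9)*(-151)) = -(98/9 - 151/9) = -1*(-53/9) = 53/9 ≈ 5.8889)
t/(-15706) - 16683/V(j) = (53/9)/(-15706) - 16683/(-1096 + 18**2 - 129*18) = (53/9)*(-1/15706) - 16683/(-1096 + 324 - 2322) = -53/141354 - 16683/(-3094) = -53/141354 - 16683*(-1/3094) = -53/141354 + 16683/3094 = 589511200/109337319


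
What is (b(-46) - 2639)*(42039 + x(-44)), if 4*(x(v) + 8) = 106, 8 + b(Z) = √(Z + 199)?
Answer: -222652405/2 + 252345*√17/2 ≈ -1.1081e+8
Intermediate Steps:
b(Z) = -8 + √(199 + Z) (b(Z) = -8 + √(Z + 199) = -8 + √(199 + Z))
x(v) = 37/2 (x(v) = -8 + (¼)*106 = -8 + 53/2 = 37/2)
(b(-46) - 2639)*(42039 + x(-44)) = ((-8 + √(199 - 46)) - 2639)*(42039 + 37/2) = ((-8 + √153) - 2639)*(84115/2) = ((-8 + 3*√17) - 2639)*(84115/2) = (-2647 + 3*√17)*(84115/2) = -222652405/2 + 252345*√17/2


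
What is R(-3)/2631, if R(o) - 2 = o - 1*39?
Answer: -40/2631 ≈ -0.015203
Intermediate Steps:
R(o) = -37 + o (R(o) = 2 + (o - 1*39) = 2 + (o - 39) = 2 + (-39 + o) = -37 + o)
R(-3)/2631 = (-37 - 3)/2631 = -40*1/2631 = -40/2631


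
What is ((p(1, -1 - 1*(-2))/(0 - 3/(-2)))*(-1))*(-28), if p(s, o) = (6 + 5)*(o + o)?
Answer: 1232/3 ≈ 410.67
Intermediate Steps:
p(s, o) = 22*o (p(s, o) = 11*(2*o) = 22*o)
((p(1, -1 - 1*(-2))/(0 - 3/(-2)))*(-1))*(-28) = (((22*(-1 - 1*(-2)))/(0 - 3/(-2)))*(-1))*(-28) = (((22*(-1 + 2))/(0 - 3*(-½)))*(-1))*(-28) = (((22*1)/(0 + 3/2))*(-1))*(-28) = ((22/(3/2))*(-1))*(-28) = ((22*(⅔))*(-1))*(-28) = ((44/3)*(-1))*(-28) = -44/3*(-28) = 1232/3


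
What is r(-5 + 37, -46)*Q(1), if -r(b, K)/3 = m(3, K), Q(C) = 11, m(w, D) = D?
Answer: 1518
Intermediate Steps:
r(b, K) = -3*K
r(-5 + 37, -46)*Q(1) = -3*(-46)*11 = 138*11 = 1518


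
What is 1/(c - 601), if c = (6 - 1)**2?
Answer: -1/576 ≈ -0.0017361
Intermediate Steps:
c = 25 (c = 5**2 = 25)
1/(c - 601) = 1/(25 - 601) = 1/(-576) = -1/576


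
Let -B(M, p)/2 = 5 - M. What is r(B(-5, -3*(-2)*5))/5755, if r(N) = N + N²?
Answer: 76/1151 ≈ 0.066030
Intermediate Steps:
B(M, p) = -10 + 2*M (B(M, p) = -2*(5 - M) = -10 + 2*M)
r(B(-5, -3*(-2)*5))/5755 = ((-10 + 2*(-5))*(1 + (-10 + 2*(-5))))/5755 = ((-10 - 10)*(1 + (-10 - 10)))*(1/5755) = -20*(1 - 20)*(1/5755) = -20*(-19)*(1/5755) = 380*(1/5755) = 76/1151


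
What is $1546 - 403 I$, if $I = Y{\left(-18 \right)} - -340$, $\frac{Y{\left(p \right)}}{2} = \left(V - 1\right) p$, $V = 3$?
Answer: $-106458$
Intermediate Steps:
$Y{\left(p \right)} = 4 p$ ($Y{\left(p \right)} = 2 \left(3 - 1\right) p = 2 \cdot 2 p = 4 p$)
$I = 268$ ($I = 4 \left(-18\right) - -340 = -72 + 340 = 268$)
$1546 - 403 I = 1546 - 108004 = -106458$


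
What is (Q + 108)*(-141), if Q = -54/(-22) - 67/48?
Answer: -2706401/176 ≈ -15377.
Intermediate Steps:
Q = 559/528 (Q = -54*(-1/22) - 67*1/48 = 27/11 - 67/48 = 559/528 ≈ 1.0587)
(Q + 108)*(-141) = (559/528 + 108)*(-141) = (57583/528)*(-141) = -2706401/176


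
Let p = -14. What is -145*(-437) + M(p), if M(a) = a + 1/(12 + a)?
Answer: 126701/2 ≈ 63351.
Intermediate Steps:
-145*(-437) + M(p) = -145*(-437) + (1 + (-14)**2 + 12*(-14))/(12 - 14) = 63365 + (1 + 196 - 168)/(-2) = 63365 - 1/2*29 = 63365 - 29/2 = 126701/2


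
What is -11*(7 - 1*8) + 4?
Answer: 15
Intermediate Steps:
-11*(7 - 1*8) + 4 = -11*(7 - 8) + 4 = -11*(-1) + 4 = 11 + 4 = 15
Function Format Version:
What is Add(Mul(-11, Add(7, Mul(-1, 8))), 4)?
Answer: 15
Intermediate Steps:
Add(Mul(-11, Add(7, Mul(-1, 8))), 4) = Add(Mul(-11, Add(7, -8)), 4) = Add(Mul(-11, -1), 4) = Add(11, 4) = 15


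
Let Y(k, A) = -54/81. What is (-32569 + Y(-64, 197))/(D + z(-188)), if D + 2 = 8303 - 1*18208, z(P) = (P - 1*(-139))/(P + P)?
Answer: 36738584/11174949 ≈ 3.2876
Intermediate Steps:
Y(k, A) = -2/3 (Y(k, A) = -54*1/81 = -2/3)
z(P) = (139 + P)/(2*P) (z(P) = (P + 139)/((2*P)) = (139 + P)*(1/(2*P)) = (139 + P)/(2*P))
D = -9907 (D = -2 + (8303 - 1*18208) = -2 + (8303 - 18208) = -2 - 9905 = -9907)
(-32569 + Y(-64, 197))/(D + z(-188)) = (-32569 - 2/3)/(-9907 + (1/2)*(139 - 188)/(-188)) = -97709/(3*(-9907 + (1/2)*(-1/188)*(-49))) = -97709/(3*(-9907 + 49/376)) = -97709/(3*(-3724983/376)) = -97709/3*(-376/3724983) = 36738584/11174949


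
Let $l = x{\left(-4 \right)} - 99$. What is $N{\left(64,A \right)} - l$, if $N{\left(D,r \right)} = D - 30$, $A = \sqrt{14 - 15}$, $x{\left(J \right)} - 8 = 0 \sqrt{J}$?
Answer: $125$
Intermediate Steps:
$x{\left(J \right)} = 8$ ($x{\left(J \right)} = 8 + 0 \sqrt{J} = 8 + 0 = 8$)
$A = i$ ($A = \sqrt{-1} = i \approx 1.0 i$)
$N{\left(D,r \right)} = -30 + D$ ($N{\left(D,r \right)} = D - 30 = -30 + D$)
$l = -91$ ($l = 8 - 99 = -91$)
$N{\left(64,A \right)} - l = \left(-30 + 64\right) - -91 = 34 + 91 = 125$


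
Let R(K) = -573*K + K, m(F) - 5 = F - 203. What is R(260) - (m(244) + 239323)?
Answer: -388089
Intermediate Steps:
m(F) = -198 + F (m(F) = 5 + (F - 203) = 5 + (-203 + F) = -198 + F)
R(K) = -572*K
R(260) - (m(244) + 239323) = -572*260 - ((-198 + 244) + 239323) = -148720 - (46 + 239323) = -148720 - 1*239369 = -148720 - 239369 = -388089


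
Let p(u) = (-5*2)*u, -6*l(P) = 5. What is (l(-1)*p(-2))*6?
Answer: -100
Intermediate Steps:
l(P) = -5/6 (l(P) = -1/6*5 = -5/6)
p(u) = -10*u
(l(-1)*p(-2))*6 = -(-25)*(-2)/3*6 = -5/6*20*6 = -50/3*6 = -100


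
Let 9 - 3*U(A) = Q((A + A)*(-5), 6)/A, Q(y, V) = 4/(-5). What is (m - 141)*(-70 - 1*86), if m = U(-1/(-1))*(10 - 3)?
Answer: 92144/5 ≈ 18429.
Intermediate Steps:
Q(y, V) = -⅘ (Q(y, V) = 4*(-⅕) = -⅘)
U(A) = 3 + 4/(15*A) (U(A) = 3 - (-4)/(15*A) = 3 + 4/(15*A))
m = 343/15 (m = (3 + 4/(15*((-1/(-1)))))*(10 - 3) = (3 + 4/(15*((-1*(-1)))))*7 = (3 + (4/15)/1)*7 = (3 + (4/15)*1)*7 = (3 + 4/15)*7 = (49/15)*7 = 343/15 ≈ 22.867)
(m - 141)*(-70 - 1*86) = (343/15 - 141)*(-70 - 1*86) = -1772*(-70 - 86)/15 = -1772/15*(-156) = 92144/5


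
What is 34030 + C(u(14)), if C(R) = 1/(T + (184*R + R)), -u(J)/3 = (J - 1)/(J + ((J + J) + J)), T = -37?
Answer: 316036554/9287 ≈ 34030.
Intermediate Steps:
u(J) = -3*(-1 + J)/(4*J) (u(J) = -3*(J - 1)/(J + ((J + J) + J)) = -3*(-1 + J)/(J + (2*J + J)) = -3*(-1 + J)/(J + 3*J) = -3*(-1 + J)/(4*J))
C(R) = 1/(-37 + 185*R) (C(R) = 1/(-37 + (184*R + R)) = 1/(-37 + 185*R))
34030 + C(u(14)) = 34030 + 1/(37*(-1 + 5*((3/4)*(1 - 1*14)/14))) = 34030 + 1/(37*(-1 + 5*((3/4)*(1/14)*(1 - 14)))) = 34030 + 1/(37*(-1 + 5*((3/4)*(1/14)*(-13)))) = 34030 + 1/(37*(-1 + 5*(-39/56))) = 34030 + 1/(37*(-1 - 195/56)) = 34030 + 1/(37*(-251/56)) = 34030 + (1/37)*(-56/251) = 34030 - 56/9287 = 316036554/9287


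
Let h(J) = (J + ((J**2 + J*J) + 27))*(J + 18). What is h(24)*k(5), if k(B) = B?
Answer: 252630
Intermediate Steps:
h(J) = (18 + J)*(27 + J + 2*J**2) (h(J) = (J + ((J**2 + J**2) + 27))*(18 + J) = (J + (2*J**2 + 27))*(18 + J) = (J + (27 + 2*J**2))*(18 + J) = (27 + J + 2*J**2)*(18 + J) = (18 + J)*(27 + J + 2*J**2))
h(24)*k(5) = (486 + 2*24**3 + 37*24**2 + 45*24)*5 = (486 + 2*13824 + 37*576 + 1080)*5 = (486 + 27648 + 21312 + 1080)*5 = 50526*5 = 252630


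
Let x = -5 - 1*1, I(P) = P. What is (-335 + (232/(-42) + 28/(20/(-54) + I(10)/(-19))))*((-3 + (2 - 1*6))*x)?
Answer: -1795552/115 ≈ -15614.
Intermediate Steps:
x = -6 (x = -5 - 1 = -6)
(-335 + (232/(-42) + 28/(20/(-54) + I(10)/(-19))))*((-3 + (2 - 1*6))*x) = (-335 + (232/(-42) + 28/(20/(-54) + 10/(-19))))*((-3 + (2 - 1*6))*(-6)) = (-335 + (232*(-1/42) + 28/(20*(-1/54) + 10*(-1/19))))*((-3 + (2 - 6))*(-6)) = (-335 + (-116/21 + 28/(-10/27 - 10/19)))*((-3 - 4)*(-6)) = (-335 + (-116/21 + 28/(-460/513)))*(-7*(-6)) = (-335 + (-116/21 + 28*(-513/460)))*42 = (-335 + (-116/21 - 3591/115))*42 = (-335 - 88751/2415)*42 = -897776/2415*42 = -1795552/115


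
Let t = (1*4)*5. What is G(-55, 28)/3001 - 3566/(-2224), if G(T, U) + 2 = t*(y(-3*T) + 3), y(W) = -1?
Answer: 5393039/3337112 ≈ 1.6161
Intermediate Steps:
t = 20 (t = 4*5 = 20)
G(T, U) = 38 (G(T, U) = -2 + 20*(-1 + 3) = -2 + 20*2 = -2 + 40 = 38)
G(-55, 28)/3001 - 3566/(-2224) = 38/3001 - 3566/(-2224) = 38*(1/3001) - 3566*(-1/2224) = 38/3001 + 1783/1112 = 5393039/3337112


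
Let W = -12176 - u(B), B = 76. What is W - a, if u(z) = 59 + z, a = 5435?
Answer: -17746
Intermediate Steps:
W = -12311 (W = -12176 - (59 + 76) = -12176 - 1*135 = -12176 - 135 = -12311)
W - a = -12311 - 1*5435 = -12311 - 5435 = -17746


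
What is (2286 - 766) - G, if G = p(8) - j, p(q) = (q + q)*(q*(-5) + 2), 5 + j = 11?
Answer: 2134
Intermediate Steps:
j = 6 (j = -5 + 11 = 6)
p(q) = 2*q*(2 - 5*q) (p(q) = (2*q)*(-5*q + 2) = (2*q)*(2 - 5*q) = 2*q*(2 - 5*q))
G = -614 (G = 2*8*(2 - 5*8) - 1*6 = 2*8*(2 - 40) - 6 = 2*8*(-38) - 6 = -608 - 6 = -614)
(2286 - 766) - G = (2286 - 766) - 1*(-614) = 1520 + 614 = 2134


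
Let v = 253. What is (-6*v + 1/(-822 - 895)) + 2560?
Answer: 1789113/1717 ≈ 1042.0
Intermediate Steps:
(-6*v + 1/(-822 - 895)) + 2560 = (-6*253 + 1/(-822 - 895)) + 2560 = (-1518 + 1/(-1717)) + 2560 = (-1518 - 1/1717) + 2560 = -2606407/1717 + 2560 = 1789113/1717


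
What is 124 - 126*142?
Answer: -17768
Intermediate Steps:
124 - 126*142 = 124 - 17892 = -17768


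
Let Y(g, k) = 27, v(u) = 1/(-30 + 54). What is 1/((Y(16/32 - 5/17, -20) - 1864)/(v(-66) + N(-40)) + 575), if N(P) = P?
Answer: 959/595513 ≈ 0.0016104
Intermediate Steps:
v(u) = 1/24
1/((Y(16/32 - 5/17, -20) - 1864)/(v(-66) + N(-40)) + 575) = 1/((27 - 1864)/(1/24 - 40) + 575) = 1/(-1837/(-959/24) + 575) = 1/(-1837*(-24/959) + 575) = 1/(44088/959 + 575) = 1/(595513/959) = 959/595513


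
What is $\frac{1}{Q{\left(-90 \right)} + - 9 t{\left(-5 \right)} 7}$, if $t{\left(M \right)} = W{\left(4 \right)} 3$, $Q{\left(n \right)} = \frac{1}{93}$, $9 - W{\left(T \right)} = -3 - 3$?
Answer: $- \frac{93}{263654} \approx -0.00035274$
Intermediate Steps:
$W{\left(T \right)} = 15$ ($W{\left(T \right)} = 9 - \left(-3 - 3\right) = 9 - -6 = 9 + 6 = 15$)
$Q{\left(n \right)} = \frac{1}{93}$
$t{\left(M \right)} = 45$ ($t{\left(M \right)} = 15 \cdot 3 = 45$)
$\frac{1}{Q{\left(-90 \right)} + - 9 t{\left(-5 \right)} 7} = \frac{1}{\frac{1}{93} + \left(-9\right) 45 \cdot 7} = \frac{1}{\frac{1}{93} - 2835} = \frac{1}{- \frac{263654}{93}} = - \frac{93}{263654}$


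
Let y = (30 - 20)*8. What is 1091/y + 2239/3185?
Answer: 730791/50960 ≈ 14.340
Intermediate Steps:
y = 80 (y = 10*8 = 80)
1091/y + 2239/3185 = 1091/80 + 2239/3185 = 730791/50960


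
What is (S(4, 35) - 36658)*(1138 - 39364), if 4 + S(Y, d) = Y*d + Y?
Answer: 1395937068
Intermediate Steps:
S(Y, d) = -4 + Y + Y*d (S(Y, d) = -4 + (Y*d + Y) = -4 + (Y + Y*d) = -4 + Y + Y*d)
(S(4, 35) - 36658)*(1138 - 39364) = ((-4 + 4 + 4*35) - 36658)*(1138 - 39364) = ((-4 + 4 + 140) - 36658)*(-38226) = (140 - 36658)*(-38226) = -36518*(-38226) = 1395937068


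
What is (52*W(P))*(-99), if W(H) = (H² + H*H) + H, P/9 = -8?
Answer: -53003808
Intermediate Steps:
P = -72 (P = 9*(-8) = -72)
W(H) = H + 2*H² (W(H) = (H² + H²) + H = 2*H² + H = H + 2*H²)
(52*W(P))*(-99) = (52*(-72*(1 + 2*(-72))))*(-99) = (52*(-72*(1 - 144)))*(-99) = (52*(-72*(-143)))*(-99) = (52*10296)*(-99) = 535392*(-99) = -53003808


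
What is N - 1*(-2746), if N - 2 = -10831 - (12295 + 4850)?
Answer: -25228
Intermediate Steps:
N = -27974 (N = 2 + (-10831 - (12295 + 4850)) = 2 + (-10831 - 1*17145) = 2 + (-10831 - 17145) = 2 - 27976 = -27974)
N - 1*(-2746) = -27974 - 1*(-2746) = -27974 + 2746 = -25228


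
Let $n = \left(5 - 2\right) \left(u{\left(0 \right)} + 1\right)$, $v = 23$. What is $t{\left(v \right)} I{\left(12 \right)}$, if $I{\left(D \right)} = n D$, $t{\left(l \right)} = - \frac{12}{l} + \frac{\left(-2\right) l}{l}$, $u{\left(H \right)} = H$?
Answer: $- \frac{2088}{23} \approx -90.783$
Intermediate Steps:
$t{\left(l \right)} = -2 - \frac{12}{l}$ ($t{\left(l \right)} = - \frac{12}{l} - 2 = -2 - \frac{12}{l}$)
$n = 3$ ($n = \left(5 - 2\right) \left(0 + 1\right) = 3 \cdot 1 = 3$)
$I{\left(D \right)} = 3 D$
$t{\left(v \right)} I{\left(12 \right)} = \left(-2 - \frac{12}{23}\right) 3 \cdot 12 = \left(-2 - \frac{12}{23}\right) 36 = \left(- \frac{58}{23}\right) 36 = - \frac{2088}{23}$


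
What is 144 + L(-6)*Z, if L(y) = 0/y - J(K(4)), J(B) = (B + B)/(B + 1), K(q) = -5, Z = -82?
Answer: 349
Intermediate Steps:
J(B) = 2*B/(1 + B) (J(B) = (2*B)/(1 + B) = 2*B/(1 + B))
L(y) = -5/2 (L(y) = 0/y - 2*(-5)/(1 - 5) = 0 - 2*(-5)/(-4) = 0 - 2*(-5)*(-1)/4 = 0 - 1*5/2 = 0 - 5/2 = -5/2)
144 + L(-6)*Z = 144 - 5/2*(-82) = 144 + 205 = 349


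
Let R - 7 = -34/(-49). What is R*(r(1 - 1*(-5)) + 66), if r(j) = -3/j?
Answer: 49387/98 ≈ 503.95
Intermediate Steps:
R = 377/49 (R = 7 - 34/(-49) = 7 - 34*(-1/49) = 7 + 34/49 = 377/49 ≈ 7.6939)
R*(r(1 - 1*(-5)) + 66) = 377*(-3/(1 - 1*(-5)) + 66)/49 = 377*(-3/(1 + 5) + 66)/49 = 377*(-3/6 + 66)/49 = 377*(-3*⅙ + 66)/49 = 377*(-½ + 66)/49 = (377/49)*(131/2) = 49387/98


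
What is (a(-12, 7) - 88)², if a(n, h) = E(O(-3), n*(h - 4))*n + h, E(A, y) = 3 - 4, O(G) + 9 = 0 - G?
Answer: 4761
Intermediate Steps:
O(G) = -9 - G (O(G) = -9 + (0 - G) = -9 - G)
E(A, y) = -1
a(n, h) = h - n (a(n, h) = -n + h = h - n)
(a(-12, 7) - 88)² = ((7 - 1*(-12)) - 88)² = ((7 + 12) - 88)² = (19 - 88)² = (-69)² = 4761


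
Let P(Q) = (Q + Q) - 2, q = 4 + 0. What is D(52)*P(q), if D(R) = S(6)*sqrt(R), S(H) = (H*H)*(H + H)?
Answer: 5184*sqrt(13) ≈ 18691.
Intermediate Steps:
q = 4
S(H) = 2*H**3 (S(H) = H**2*(2*H) = 2*H**3)
D(R) = 432*sqrt(R) (D(R) = (2*6**3)*sqrt(R) = (2*216)*sqrt(R) = 432*sqrt(R))
P(Q) = -2 + 2*Q (P(Q) = 2*Q - 2 = -2 + 2*Q)
D(52)*P(q) = (432*sqrt(52))*(-2 + 2*4) = (432*(2*sqrt(13)))*(-2 + 8) = (864*sqrt(13))*6 = 5184*sqrt(13)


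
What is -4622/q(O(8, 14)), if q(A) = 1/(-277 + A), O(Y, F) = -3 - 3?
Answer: 1308026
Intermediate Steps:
O(Y, F) = -6
-4622/q(O(8, 14)) = -4622/(1/(-277 - 6)) = -4622/(1/(-283)) = -4622/(-1/283) = -4622*(-283) = 1308026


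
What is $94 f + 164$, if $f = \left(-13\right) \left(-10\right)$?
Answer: $12384$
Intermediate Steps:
$f = 130$
$94 f + 164 = 94 \cdot 130 + 164 = 12220 + 164 = 12384$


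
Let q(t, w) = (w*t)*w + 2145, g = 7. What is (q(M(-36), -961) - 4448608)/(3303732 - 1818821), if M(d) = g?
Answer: 2018184/1484911 ≈ 1.3591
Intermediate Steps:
M(d) = 7
q(t, w) = 2145 + t*w² (q(t, w) = (t*w)*w + 2145 = t*w² + 2145 = 2145 + t*w²)
(q(M(-36), -961) - 4448608)/(3303732 - 1818821) = ((2145 + 7*(-961)²) - 4448608)/(3303732 - 1818821) = ((2145 + 7*923521) - 4448608)/1484911 = ((2145 + 6464647) - 4448608)*(1/1484911) = (6466792 - 4448608)*(1/1484911) = 2018184*(1/1484911) = 2018184/1484911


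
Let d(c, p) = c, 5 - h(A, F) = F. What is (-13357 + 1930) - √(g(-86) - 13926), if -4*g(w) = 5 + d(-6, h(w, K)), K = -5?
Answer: -11427 - I*√55703/2 ≈ -11427.0 - 118.01*I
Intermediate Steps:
h(A, F) = 5 - F
g(w) = ¼ (g(w) = -(5 - 6)/4 = -¼*(-1) = ¼)
(-13357 + 1930) - √(g(-86) - 13926) = (-13357 + 1930) - √(¼ - 13926) = -11427 - √(-55703/4) = -11427 - I*√55703/2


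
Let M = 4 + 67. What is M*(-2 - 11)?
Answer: -923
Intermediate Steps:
M = 71
M*(-2 - 11) = 71*(-2 - 11) = 71*(-13) = -923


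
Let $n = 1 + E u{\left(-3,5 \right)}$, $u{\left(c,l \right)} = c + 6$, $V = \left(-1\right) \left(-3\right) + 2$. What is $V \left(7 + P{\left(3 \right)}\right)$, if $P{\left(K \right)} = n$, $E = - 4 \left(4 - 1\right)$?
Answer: $-140$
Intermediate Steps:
$V = 5$ ($V = 3 + 2 = 5$)
$u{\left(c,l \right)} = 6 + c$
$E = -12$ ($E = \left(-4\right) 3 = -12$)
$n = -35$ ($n = 1 - 12 \left(6 - 3\right) = 1 - 36 = -35$)
$P{\left(K \right)} = -35$
$V \left(7 + P{\left(3 \right)}\right) = 5 \left(7 - 35\right) = 5 \left(-28\right) = -140$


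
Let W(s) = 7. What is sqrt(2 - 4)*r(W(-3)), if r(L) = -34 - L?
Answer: -41*I*sqrt(2) ≈ -57.983*I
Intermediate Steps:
sqrt(2 - 4)*r(W(-3)) = sqrt(2 - 4)*(-34 - 1*7) = sqrt(-2)*(-34 - 7) = (I*sqrt(2))*(-41) = -41*I*sqrt(2)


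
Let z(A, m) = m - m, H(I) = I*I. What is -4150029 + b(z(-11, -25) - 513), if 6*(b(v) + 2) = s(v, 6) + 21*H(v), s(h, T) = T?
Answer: -6457877/2 ≈ -3.2289e+6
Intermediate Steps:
H(I) = I²
z(A, m) = 0
b(v) = -1 + 7*v²/2 (b(v) = -2 + (6 + 21*v²)/6 = -2 + (1 + 7*v²/2) = -1 + 7*v²/2)
-4150029 + b(z(-11, -25) - 513) = -4150029 + (-1 + 7*(0 - 513)²/2) = -4150029 + (-1 + (7/2)*(-513)²) = -4150029 + (-1 + (7/2)*263169) = -4150029 + (-1 + 1842183/2) = -4150029 + 1842181/2 = -6457877/2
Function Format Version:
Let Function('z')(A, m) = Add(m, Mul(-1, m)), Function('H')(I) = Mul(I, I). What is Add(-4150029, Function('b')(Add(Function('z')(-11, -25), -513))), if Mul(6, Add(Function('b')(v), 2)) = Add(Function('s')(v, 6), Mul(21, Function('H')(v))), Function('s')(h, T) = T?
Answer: Rational(-6457877, 2) ≈ -3.2289e+6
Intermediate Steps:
Function('H')(I) = Pow(I, 2)
Function('z')(A, m) = 0
Function('b')(v) = Add(-1, Mul(Rational(7, 2), Pow(v, 2))) (Function('b')(v) = Add(-2, Mul(Rational(1, 6), Add(6, Mul(21, Pow(v, 2))))) = Add(-2, Add(1, Mul(Rational(7, 2), Pow(v, 2)))) = Add(-1, Mul(Rational(7, 2), Pow(v, 2))))
Add(-4150029, Function('b')(Add(Function('z')(-11, -25), -513))) = Add(-4150029, Add(-1, Mul(Rational(7, 2), Pow(Add(0, -513), 2)))) = Add(-4150029, Add(-1, Mul(Rational(7, 2), Pow(-513, 2)))) = Add(-4150029, Add(-1, Mul(Rational(7, 2), 263169))) = Add(-4150029, Add(-1, Rational(1842183, 2))) = Add(-4150029, Rational(1842181, 2)) = Rational(-6457877, 2)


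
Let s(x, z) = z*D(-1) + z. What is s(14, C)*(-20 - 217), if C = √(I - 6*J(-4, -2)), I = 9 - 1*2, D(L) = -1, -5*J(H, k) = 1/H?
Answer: 0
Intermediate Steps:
J(H, k) = -1/(5*H)
I = 7 (I = 9 - 2 = 7)
C = √670/10 (C = √(7 - (-6)/(5*(-4))) = √(7 - (-6)*(-1)/(5*4)) = √(7 - 6*1/20) = √(7 - 3/10) = √(67/10) = √670/10 ≈ 2.5884)
s(x, z) = 0 (s(x, z) = z*(-1) + z = -z + z = 0)
s(14, C)*(-20 - 217) = 0*(-20 - 217) = 0*(-237) = 0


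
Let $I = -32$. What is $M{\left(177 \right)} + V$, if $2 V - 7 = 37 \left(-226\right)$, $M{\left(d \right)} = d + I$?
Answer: $- \frac{8065}{2} \approx -4032.5$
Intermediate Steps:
$M{\left(d \right)} = -32 + d$ ($M{\left(d \right)} = d - 32 = -32 + d$)
$V = - \frac{8355}{2}$ ($V = \frac{7}{2} + \frac{37 \left(-226\right)}{2} = \frac{7}{2} + \frac{1}{2} \left(-8362\right) = \frac{7}{2} - 4181 = - \frac{8355}{2} \approx -4177.5$)
$M{\left(177 \right)} + V = \left(-32 + 177\right) - \frac{8355}{2} = 145 - \frac{8355}{2} = - \frac{8065}{2}$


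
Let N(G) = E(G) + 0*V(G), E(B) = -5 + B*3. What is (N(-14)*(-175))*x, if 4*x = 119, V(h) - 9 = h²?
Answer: 978775/4 ≈ 2.4469e+5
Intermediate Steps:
V(h) = 9 + h²
x = 119/4 (x = (¼)*119 = 119/4 ≈ 29.750)
E(B) = -5 + 3*B
N(G) = -5 + 3*G (N(G) = (-5 + 3*G) + 0*(9 + G²) = (-5 + 3*G) + 0 = -5 + 3*G)
(N(-14)*(-175))*x = ((-5 + 3*(-14))*(-175))*(119/4) = ((-5 - 42)*(-175))*(119/4) = -47*(-175)*(119/4) = 8225*(119/4) = 978775/4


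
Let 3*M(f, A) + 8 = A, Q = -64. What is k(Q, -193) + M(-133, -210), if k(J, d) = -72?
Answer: -434/3 ≈ -144.67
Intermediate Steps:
M(f, A) = -8/3 + A/3
k(Q, -193) + M(-133, -210) = -72 + (-8/3 + (⅓)*(-210)) = -72 + (-8/3 - 70) = -72 - 218/3 = -434/3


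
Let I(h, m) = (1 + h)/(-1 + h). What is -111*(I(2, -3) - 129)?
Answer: 13986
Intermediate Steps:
I(h, m) = (1 + h)/(-1 + h)
-111*(I(2, -3) - 129) = -111*((1 + 2)/(-1 + 2) - 129) = -111*(3/1 - 129) = -111*(1*3 - 129) = -111*(3 - 129) = -111*(-126) = 13986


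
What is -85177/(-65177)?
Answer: 85177/65177 ≈ 1.3069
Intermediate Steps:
-85177/(-65177) = -85177*(-1)/65177 = -1*(-85177/65177) = 85177/65177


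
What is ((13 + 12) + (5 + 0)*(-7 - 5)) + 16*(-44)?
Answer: -739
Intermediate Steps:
((13 + 12) + (5 + 0)*(-7 - 5)) + 16*(-44) = (25 + 5*(-12)) - 704 = (25 - 60) - 704 = -35 - 704 = -739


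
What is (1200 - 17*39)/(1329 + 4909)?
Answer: 537/6238 ≈ 0.086085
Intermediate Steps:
(1200 - 17*39)/(1329 + 4909) = (1200 - 663)/6238 = 537*(1/6238) = 537/6238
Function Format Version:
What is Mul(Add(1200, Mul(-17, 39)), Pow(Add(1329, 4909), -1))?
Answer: Rational(537, 6238) ≈ 0.086085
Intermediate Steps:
Mul(Add(1200, Mul(-17, 39)), Pow(Add(1329, 4909), -1)) = Mul(Add(1200, -663), Pow(6238, -1)) = Mul(537, Rational(1, 6238)) = Rational(537, 6238)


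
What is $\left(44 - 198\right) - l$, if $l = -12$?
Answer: $-142$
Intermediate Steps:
$\left(44 - 198\right) - l = \left(44 - 198\right) - -12 = \left(44 - 198\right) + 12 = -154 + 12 = -142$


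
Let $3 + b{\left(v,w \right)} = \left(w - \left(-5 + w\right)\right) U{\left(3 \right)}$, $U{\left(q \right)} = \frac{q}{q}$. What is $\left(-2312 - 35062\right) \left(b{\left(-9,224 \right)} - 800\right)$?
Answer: $29824452$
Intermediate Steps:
$U{\left(q \right)} = 1$
$b{\left(v,w \right)} = 2$ ($b{\left(v,w \right)} = -3 + \left(w - \left(-5 + w\right)\right) 1 = -3 + 5 \cdot 1 = -3 + 5 = 2$)
$\left(-2312 - 35062\right) \left(b{\left(-9,224 \right)} - 800\right) = \left(-2312 - 35062\right) \left(2 - 800\right) = \left(-37374\right) \left(-798\right) = 29824452$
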